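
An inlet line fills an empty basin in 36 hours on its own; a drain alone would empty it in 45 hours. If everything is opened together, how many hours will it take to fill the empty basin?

Net rate = 1/36 − 1/45 = (5 − 4)/180 = 1/180 per hour.
Filling time = 1 ÷ (1/180) = 180 hours.

180 hours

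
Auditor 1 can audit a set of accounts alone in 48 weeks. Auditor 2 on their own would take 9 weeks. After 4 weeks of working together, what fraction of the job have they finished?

19/36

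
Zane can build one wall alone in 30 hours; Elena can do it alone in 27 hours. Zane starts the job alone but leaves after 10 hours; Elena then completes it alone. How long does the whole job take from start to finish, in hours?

28 hours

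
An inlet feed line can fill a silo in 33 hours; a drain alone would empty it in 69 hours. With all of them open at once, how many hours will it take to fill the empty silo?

253/4 hours

Net rate = 1/33 − 1/69 = (23 − 11)/759 = 12/759 = 4/253 per hour.
Filling time = 1 ÷ (4/253) = 253/4 hours.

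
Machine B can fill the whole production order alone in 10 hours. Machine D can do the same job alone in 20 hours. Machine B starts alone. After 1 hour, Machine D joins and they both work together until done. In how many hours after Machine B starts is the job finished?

In the first 1 hour Machine B alone does 1/10 of the job, leaving 9/10.
Once everyone is working, combined rate: 1/10 + 1/20 = (2 + 1)/20 = 3/20 per hour.
Remaining 9/10 at 3/20 per hour takes 6 hours.
Total from the start = 1 + 6 = 7 hours.

7 hours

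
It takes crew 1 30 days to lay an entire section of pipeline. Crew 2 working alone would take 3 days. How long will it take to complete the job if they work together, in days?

30/11 days

Combined rate: 1/30 + 1/3 = (1 + 10)/30 = 11/30 per day.
Time = 1 ÷ (11/30) = 30/11 days.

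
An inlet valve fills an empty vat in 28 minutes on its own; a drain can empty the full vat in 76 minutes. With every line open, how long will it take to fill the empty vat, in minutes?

133/3 minutes

Net rate = 1/28 − 1/76 = (19 − 7)/532 = 12/532 = 3/133 per minute.
Filling time = 1 ÷ (3/133) = 133/3 minutes.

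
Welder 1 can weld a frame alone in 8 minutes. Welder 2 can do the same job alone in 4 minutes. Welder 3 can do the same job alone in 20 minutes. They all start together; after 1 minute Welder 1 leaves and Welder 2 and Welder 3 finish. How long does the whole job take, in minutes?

In the first 1 minute the combined rate is 17/40, so 17/40 of the job is done, leaving 23/40.
After Welder 1 leaves the rate is 3/10 per minute; the remaining 23/40 takes 23/12 minutes.
Total = 1 + 23/12 = 35/12 minutes.

35/12 minutes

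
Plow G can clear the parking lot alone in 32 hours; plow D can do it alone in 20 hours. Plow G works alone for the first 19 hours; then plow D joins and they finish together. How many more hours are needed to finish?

5 hours

In 19 hours plow G does 19/32 of the job, leaving 13/32.
Plow G and plow D together work at 13/160 per hour, so finishing takes 13/32 ÷ 13/160 = 5 hours.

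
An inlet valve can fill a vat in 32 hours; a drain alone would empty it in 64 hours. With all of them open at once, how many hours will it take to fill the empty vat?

Net rate = 1/32 − 1/64 = (2 − 1)/64 = 1/64 per hour.
Filling time = 1 ÷ (1/64) = 64 hours.

64 hours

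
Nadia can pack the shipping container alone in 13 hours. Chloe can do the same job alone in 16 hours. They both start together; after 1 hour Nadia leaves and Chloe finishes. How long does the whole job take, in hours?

192/13 hours

In the first 1 hour the combined rate is 29/208, so 29/208 of the job is done, leaving 179/208.
After Nadia leaves the rate is 1/16 per hour; the remaining 179/208 takes 179/13 hours.
Total = 1 + 179/13 = 192/13 hours.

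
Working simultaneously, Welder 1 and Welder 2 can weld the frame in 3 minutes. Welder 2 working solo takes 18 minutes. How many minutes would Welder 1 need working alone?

18/5 minutes

Combined rate is 1/3 per minute.
Known contribution: 1/18 per minute.
So Welder 1's rate is 1/3 − 1/18 = 5/18, meaning 18/5 minutes alone.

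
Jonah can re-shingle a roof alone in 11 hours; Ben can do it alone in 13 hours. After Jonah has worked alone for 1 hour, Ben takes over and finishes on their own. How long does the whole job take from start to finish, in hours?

141/11 hours

In 1 hour Jonah does 1/11 of the job, leaving 10/11.
Ben works at 1/13 per hour, so finishing takes 10/11 ÷ 1/13 = 130/11 hours.
Total time = 1 + 130/11 = 141/11 hours.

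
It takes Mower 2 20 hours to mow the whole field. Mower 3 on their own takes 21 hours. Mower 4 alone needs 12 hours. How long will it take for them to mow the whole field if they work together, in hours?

Combined rate: 1/20 + 1/21 + 1/12 = (21 + 20 + 35)/420 = 76/420 = 19/105 per hour.
Time = 1 ÷ (19/105) = 105/19 hours.

105/19 hours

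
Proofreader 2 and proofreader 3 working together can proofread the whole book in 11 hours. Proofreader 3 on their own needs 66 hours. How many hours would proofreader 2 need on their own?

Combined rate is 1/11 per hour.
Known contribution: 1/66 per hour.
So proofreader 2's rate is 1/11 − 1/66 = 5/66, meaning 66/5 hours alone.

66/5 hours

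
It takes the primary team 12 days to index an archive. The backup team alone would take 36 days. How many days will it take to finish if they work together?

Combined rate: 1/12 + 1/36 = (3 + 1)/36 = 4/36 = 1/9 per day.
Time = 1 ÷ (1/9) = 9 days.

9 days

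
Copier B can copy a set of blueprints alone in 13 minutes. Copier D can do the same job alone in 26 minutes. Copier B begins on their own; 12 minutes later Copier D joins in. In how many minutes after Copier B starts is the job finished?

38/3 minutes

In the first 12 minutes Copier B alone does 12/13 of the job, leaving 1/13.
Once everyone is working, combined rate: 1/13 + 1/26 = (2 + 1)/26 = 3/26 per minute.
Remaining 1/13 at 3/26 per minute takes 2/3 minutes.
Total from the start = 12 + 2/3 = 38/3 minutes.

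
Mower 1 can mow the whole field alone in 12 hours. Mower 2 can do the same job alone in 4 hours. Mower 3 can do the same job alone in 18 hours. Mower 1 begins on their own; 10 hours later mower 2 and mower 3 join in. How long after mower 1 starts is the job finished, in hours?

73/7 hours

In the first 10 hours mower 1 alone does 10/12 = 5/6 of the job, leaving 1/6.
Once everyone is working, combined rate: 1/12 + 1/4 + 1/18 = (3 + 9 + 2)/36 = 14/36 = 7/18 per hour.
Remaining 1/6 at 7/18 per hour takes 3/7 hours.
Total from the start = 10 + 3/7 = 73/7 hours.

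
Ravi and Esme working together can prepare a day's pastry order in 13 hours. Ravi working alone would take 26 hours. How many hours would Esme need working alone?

Combined rate is 1/13 per hour.
Known contribution: 1/26 per hour.
So Esme's rate is 1/13 − 1/26 = 1/26, meaning 26 hours alone.

26 hours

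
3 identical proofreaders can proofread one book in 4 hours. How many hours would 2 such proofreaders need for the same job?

6 hours

Total work is 3·4 = 12 proofreader-hours.
With 2 proofreaders: 12/2 = 6 hours.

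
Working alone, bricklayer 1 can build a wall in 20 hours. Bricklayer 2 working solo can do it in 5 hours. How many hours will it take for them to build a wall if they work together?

With two workers the combined time is the product over the sum: 20·5/(20+5) = 100/25 = 4 hours.

4 hours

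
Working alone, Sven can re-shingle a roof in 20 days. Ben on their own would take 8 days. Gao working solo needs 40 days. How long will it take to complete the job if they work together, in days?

Combined rate: 1/20 + 1/8 + 1/40 = (2 + 5 + 1)/40 = 8/40 = 1/5 per day.
Time = 1 ÷ (1/5) = 5 days.

5 days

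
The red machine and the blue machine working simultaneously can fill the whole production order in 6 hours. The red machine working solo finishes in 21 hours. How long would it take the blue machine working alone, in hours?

Combined rate is 1/6 per hour.
Known contribution: 1/21 per hour.
So the blue machine's rate is 1/6 − 1/21 = 5/42, meaning 42/5 hours alone.

42/5 hours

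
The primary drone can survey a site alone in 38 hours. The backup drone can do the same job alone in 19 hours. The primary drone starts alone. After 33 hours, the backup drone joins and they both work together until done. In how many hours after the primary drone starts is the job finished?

104/3 hours

In the first 33 hours the primary drone alone does 33/38 of the job, leaving 5/38.
Once everyone is working, combined rate: 1/38 + 1/19 = (1 + 2)/38 = 3/38 per hour.
Remaining 5/38 at 3/38 per hour takes 5/3 hours.
Total from the start = 33 + 5/3 = 104/3 hours.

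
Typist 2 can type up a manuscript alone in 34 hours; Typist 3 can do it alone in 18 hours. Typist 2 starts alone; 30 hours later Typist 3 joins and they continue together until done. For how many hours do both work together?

18/13 hours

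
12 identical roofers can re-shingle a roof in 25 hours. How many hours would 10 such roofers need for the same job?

30 hours

Total work is 12·25 = 300 roofer-hours.
With 10 roofers: 300/10 = 30 hours.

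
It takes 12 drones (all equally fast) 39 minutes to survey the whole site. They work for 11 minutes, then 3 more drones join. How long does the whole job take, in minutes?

One drone does 1/468 of the job per minute.
After 11 minutes with 12 drones, 11/39 is done (28/39 left).
With 15 drones the rate is 15/468 = 5/156, so the rest takes 28/39 ÷ 5/156 = 112/5 minutes.
Total = 11 + 112/5 = 167/5 minutes.

167/5 minutes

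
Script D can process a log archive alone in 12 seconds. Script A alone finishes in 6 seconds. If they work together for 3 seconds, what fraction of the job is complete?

Combined rate: 1/12 + 1/6 = (1 + 2)/12 = 3/12 = 1/4 per second.
In 3 seconds they complete 3·1/4 = 3/4 of the job.

3/4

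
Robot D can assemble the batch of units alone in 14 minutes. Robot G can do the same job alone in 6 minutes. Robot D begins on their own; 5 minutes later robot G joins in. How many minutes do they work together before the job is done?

27/10 minutes

In the first 5 minutes robot D alone does 5/14 of the job, leaving 9/14.
Once everyone is working, combined rate: 1/14 + 1/6 = (3 + 7)/42 = 10/42 = 5/21 per minute.
Remaining 9/14 at 5/21 per minute takes 27/10 minutes.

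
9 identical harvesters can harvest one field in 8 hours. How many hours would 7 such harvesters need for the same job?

72/7 hours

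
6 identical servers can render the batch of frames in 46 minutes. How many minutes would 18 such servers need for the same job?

46/3 minutes

Total work is 6·46 = 276 server-minutes.
With 18 servers: 276/18 = 46/3 minutes.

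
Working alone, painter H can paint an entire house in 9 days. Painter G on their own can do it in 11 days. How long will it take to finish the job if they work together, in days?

99/20 days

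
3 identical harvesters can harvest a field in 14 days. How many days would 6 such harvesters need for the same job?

Total work is 3·14 = 42 harvester-days.
With 6 harvesters: 42/6 = 7 days.

7 days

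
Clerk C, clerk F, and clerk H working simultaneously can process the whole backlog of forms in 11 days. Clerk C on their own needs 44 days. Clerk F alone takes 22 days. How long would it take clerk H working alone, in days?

Combined rate is 1/11 per day.
Known contribution: 1/44 + 1/22 = (1 + 2)/44 = 3/44 per day.
So clerk H's rate is 1/11 − 3/44 = 1/44, meaning 44 days alone.

44 days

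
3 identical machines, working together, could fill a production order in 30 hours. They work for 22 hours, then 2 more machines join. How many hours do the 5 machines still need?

24/5 hours

One machine does 1/90 of the job per hour.
After 22 hours with 3 machines, 11/15 is done (4/15 left).
With 5 machines the rate is 5/90 = 1/18, so the rest takes 4/15 ÷ 1/18 = 24/5 hours.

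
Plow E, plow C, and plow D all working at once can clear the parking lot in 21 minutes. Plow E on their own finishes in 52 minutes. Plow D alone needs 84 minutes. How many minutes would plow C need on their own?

182/3 minutes

Combined rate is 1/21 per minute.
Known contribution: 1/52 + 1/84 = (21 + 13)/1092 = 34/1092 = 17/546 per minute.
So plow C's rate is 1/21 − 17/546 = 3/182, meaning 182/3 minutes alone.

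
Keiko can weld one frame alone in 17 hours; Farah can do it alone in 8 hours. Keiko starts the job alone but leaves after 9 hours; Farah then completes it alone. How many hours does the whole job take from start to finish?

217/17 hours

In 9 hours Keiko does 9/17 of the job, leaving 8/17.
Farah works at 1/8 per hour, so finishing takes 8/17 ÷ 1/8 = 64/17 hours.
Total time = 9 + 64/17 = 217/17 hours.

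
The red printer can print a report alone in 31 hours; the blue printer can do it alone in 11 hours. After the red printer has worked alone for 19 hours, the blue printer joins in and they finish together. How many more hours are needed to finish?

In 19 hours the red printer does 19/31 of the job, leaving 12/31.
The red printer and the blue printer together work at 42/341 per hour, so finishing takes 12/31 ÷ 42/341 = 22/7 hours.

22/7 hours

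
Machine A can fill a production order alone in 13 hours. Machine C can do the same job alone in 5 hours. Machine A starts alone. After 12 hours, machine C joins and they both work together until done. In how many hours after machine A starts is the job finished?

In the first 12 hours machine A alone does 12/13 of the job, leaving 1/13.
Once everyone is working, combined rate: 1/13 + 1/5 = (5 + 13)/65 = 18/65 per hour.
Remaining 1/13 at 18/65 per hour takes 5/18 hours.
Total from the start = 12 + 5/18 = 221/18 hours.

221/18 hours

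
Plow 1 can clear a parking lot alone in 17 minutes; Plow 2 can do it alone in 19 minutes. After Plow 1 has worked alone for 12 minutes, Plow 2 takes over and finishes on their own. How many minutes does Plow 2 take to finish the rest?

In 12 minutes Plow 1 does 12/17 of the job, leaving 5/17.
Plow 2 works at 1/19 per minute, so finishing takes 5/17 ÷ 1/19 = 95/17 minutes.

95/17 minutes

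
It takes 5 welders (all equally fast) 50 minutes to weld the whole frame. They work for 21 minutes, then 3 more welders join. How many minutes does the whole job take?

313/8 minutes

One welder does 1/250 of the job per minute.
After 21 minutes with 5 welders, 21/50 is done (29/50 left).
With 8 welders the rate is 8/250 = 4/125, so the rest takes 29/50 ÷ 4/125 = 145/8 minutes.
Total = 21 + 145/8 = 313/8 minutes.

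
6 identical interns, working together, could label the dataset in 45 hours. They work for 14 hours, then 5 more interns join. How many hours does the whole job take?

340/11 hours

One intern does 1/270 of the job per hour.
After 14 hours with 6 interns, 14/45 is done (31/45 left).
With 11 interns the rate is 11/270, so the rest takes 31/45 ÷ 11/270 = 186/11 hours.
Total = 14 + 186/11 = 340/11 hours.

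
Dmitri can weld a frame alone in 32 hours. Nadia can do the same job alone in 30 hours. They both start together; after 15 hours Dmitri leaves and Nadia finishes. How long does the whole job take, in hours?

255/16 hours

In the first 15 hours the combined rate is 31/480, so 31/32 of the job is done, leaving 1/32.
After Dmitri leaves the rate is 1/30 per hour; the remaining 1/32 takes 15/16 hours.
Total = 15 + 15/16 = 255/16 hours.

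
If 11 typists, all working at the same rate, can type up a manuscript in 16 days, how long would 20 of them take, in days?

44/5 days

Total work is 11·16 = 176 typist-days.
With 20 typists: 176/20 = 44/5 days.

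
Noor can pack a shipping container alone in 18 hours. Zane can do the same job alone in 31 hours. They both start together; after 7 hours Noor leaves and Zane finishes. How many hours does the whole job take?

341/18 hours

In the first 7 hours the combined rate is 49/558, so 343/558 of the job is done, leaving 215/558.
After Noor leaves the rate is 1/31 per hour; the remaining 215/558 takes 215/18 hours.
Total = 7 + 215/18 = 341/18 hours.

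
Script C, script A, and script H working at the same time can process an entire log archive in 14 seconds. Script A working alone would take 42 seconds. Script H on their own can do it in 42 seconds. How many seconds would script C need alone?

42 seconds

Combined rate is 1/14 per second.
Known contribution: 1/42 + 1/42 = (1 + 1)/42 = 2/42 = 1/21 per second.
So script C's rate is 1/14 − 1/21 = 1/42, meaning 42 seconds alone.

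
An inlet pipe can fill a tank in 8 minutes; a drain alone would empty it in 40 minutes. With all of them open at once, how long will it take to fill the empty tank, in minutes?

10 minutes

Net rate = 1/8 − 1/40 = (5 − 1)/40 = 4/40 = 1/10 per minute.
Filling time = 1 ÷ (1/10) = 10 minutes.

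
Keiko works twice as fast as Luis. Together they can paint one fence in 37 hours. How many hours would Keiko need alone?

Let Luis's rate be r; then Keiko's rate is 2r, so together (2 + 1)r = 3r = 1/37.
Thus r = 1/111 per hour.
Luis alone: 111 hours; Keiko alone: 111/2 hours.

111/2 hours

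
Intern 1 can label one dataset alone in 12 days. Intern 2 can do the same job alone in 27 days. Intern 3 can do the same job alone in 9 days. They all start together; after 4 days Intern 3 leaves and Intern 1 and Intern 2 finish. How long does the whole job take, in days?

60/13 days

In the first 4 days the combined rate is 25/108, so 25/27 of the job is done, leaving 2/27.
After Intern 3 leaves the rate is 13/108 per day; the remaining 2/27 takes 8/13 days.
Total = 4 + 8/13 = 60/13 days.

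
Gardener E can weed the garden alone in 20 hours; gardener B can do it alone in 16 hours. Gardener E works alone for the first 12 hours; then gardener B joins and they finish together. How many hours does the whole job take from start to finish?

140/9 hours

In 12 hours gardener E does 12/20 = 3/5 of the job, leaving 2/5.
Gardener E and gardener B together work at 9/80 per hour, so finishing takes 2/5 ÷ 9/80 = 32/9 hours.
Total time = 12 + 32/9 = 140/9 hours.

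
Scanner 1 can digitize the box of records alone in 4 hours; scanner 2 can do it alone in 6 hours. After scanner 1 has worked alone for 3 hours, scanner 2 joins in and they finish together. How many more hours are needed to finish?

3/5 hours

In 3 hours scanner 1 does 3/4 of the job, leaving 1/4.
Scanner 1 and scanner 2 together work at 5/12 per hour, so finishing takes 1/4 ÷ 5/12 = 3/5 hours.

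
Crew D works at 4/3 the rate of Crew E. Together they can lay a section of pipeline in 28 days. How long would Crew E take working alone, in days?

Let Crew E's rate be r; then Crew D's rate is (4/3)r, so together (4/3 + 1)r = (7/3)r = 1/28.
Thus r = 3/196 per day.
Crew E alone: 196/3 days; Crew D alone: 49 days.

196/3 days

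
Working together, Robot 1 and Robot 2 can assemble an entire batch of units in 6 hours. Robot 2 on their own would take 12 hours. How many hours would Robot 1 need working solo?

12 hours

Combined rate is 1/6 per hour.
Known contribution: 1/12 per hour.
So Robot 1's rate is 1/6 − 1/12 = 1/12, meaning 12 hours alone.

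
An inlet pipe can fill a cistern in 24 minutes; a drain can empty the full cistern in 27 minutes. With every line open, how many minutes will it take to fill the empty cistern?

Net rate = 1/24 − 1/27 = (9 − 8)/216 = 1/216 per minute.
Filling time = 1 ÷ (1/216) = 216 minutes.

216 minutes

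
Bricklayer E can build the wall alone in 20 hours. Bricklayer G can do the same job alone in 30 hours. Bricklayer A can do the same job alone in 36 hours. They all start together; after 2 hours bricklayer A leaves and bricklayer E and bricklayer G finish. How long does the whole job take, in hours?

34/3 hours

In the first 2 hours the combined rate is 1/9, so 2/9 of the job is done, leaving 7/9.
After bricklayer A leaves the rate is 1/12 per hour; the remaining 7/9 takes 28/3 hours.
Total = 2 + 28/3 = 34/3 hours.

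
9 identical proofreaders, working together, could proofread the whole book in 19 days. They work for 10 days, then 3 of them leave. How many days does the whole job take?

47/2 days

One proofreader does 1/171 of the job per day.
After 10 days with 9 proofreaders, 10/19 is done (9/19 left).
With 6 proofreaders the rate is 6/171 = 2/57, so the rest takes 9/19 ÷ 2/57 = 27/2 days.
Total = 10 + 27/2 = 47/2 days.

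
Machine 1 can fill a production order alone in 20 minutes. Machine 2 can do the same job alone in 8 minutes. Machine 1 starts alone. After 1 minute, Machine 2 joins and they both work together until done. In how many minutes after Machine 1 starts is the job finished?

In the first 1 minute Machine 1 alone does 1/20 of the job, leaving 19/20.
Once everyone is working, combined rate: 1/20 + 1/8 = (2 + 5)/40 = 7/40 per minute.
Remaining 19/20 at 7/40 per minute takes 38/7 minutes.
Total from the start = 1 + 38/7 = 45/7 minutes.

45/7 minutes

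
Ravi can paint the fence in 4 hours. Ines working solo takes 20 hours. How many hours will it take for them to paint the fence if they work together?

Combined rate: 1/4 + 1/20 = (5 + 1)/20 = 6/20 = 3/10 per hour.
Time = 1 ÷ (3/10) = 10/3 hours.

10/3 hours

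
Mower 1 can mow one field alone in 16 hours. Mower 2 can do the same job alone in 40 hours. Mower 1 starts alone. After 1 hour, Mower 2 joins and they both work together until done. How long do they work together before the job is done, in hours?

In the first 1 hour Mower 1 alone does 1/16 of the job, leaving 15/16.
Once everyone is working, combined rate: 1/16 + 1/40 = (5 + 2)/80 = 7/80 per hour.
Remaining 15/16 at 7/80 per hour takes 75/7 hours.

75/7 hours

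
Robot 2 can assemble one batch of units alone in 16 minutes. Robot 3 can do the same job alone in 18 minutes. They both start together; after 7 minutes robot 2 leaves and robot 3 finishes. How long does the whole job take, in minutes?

81/8 minutes

In the first 7 minutes the combined rate is 17/144, so 119/144 of the job is done, leaving 25/144.
After robot 2 leaves the rate is 1/18 per minute; the remaining 25/144 takes 25/8 minutes.
Total = 7 + 25/8 = 81/8 minutes.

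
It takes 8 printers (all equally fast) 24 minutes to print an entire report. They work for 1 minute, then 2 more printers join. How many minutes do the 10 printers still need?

One printer does 1/192 of the job per minute.
After 1 minute with 8 printers, 1/24 is done (23/24 left).
With 10 printers the rate is 10/192 = 5/96, so the rest takes 23/24 ÷ 5/96 = 92/5 minutes.

92/5 minutes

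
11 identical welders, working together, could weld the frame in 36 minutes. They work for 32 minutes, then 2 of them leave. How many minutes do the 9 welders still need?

One welder does 1/396 of the job per minute.
After 32 minutes with 11 welders, 8/9 is done (1/9 left).
With 9 welders the rate is 9/396 = 1/44, so the rest takes 1/9 ÷ 1/44 = 44/9 minutes.

44/9 minutes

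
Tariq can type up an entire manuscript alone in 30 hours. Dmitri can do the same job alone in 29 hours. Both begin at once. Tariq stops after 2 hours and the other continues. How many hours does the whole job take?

406/15 hours

In the first 2 hours the combined rate is 59/870, so 59/435 of the job is done, leaving 376/435.
After Tariq leaves the rate is 1/29 per hour; the remaining 376/435 takes 376/15 hours.
Total = 2 + 376/15 = 406/15 hours.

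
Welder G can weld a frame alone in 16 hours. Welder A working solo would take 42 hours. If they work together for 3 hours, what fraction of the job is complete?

Combined rate: 1/16 + 1/42 = (21 + 8)/336 = 29/336 per hour.
In 3 hours they complete 3·29/336 = 29/112 of the job.

29/112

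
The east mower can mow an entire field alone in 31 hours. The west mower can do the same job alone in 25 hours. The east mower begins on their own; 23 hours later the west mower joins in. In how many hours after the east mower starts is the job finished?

In the first 23 hours the east mower alone does 23/31 of the job, leaving 8/31.
Once everyone is working, combined rate: 1/31 + 1/25 = (25 + 31)/775 = 56/775 per hour.
Remaining 8/31 at 56/775 per hour takes 25/7 hours.
Total from the start = 23 + 25/7 = 186/7 hours.

186/7 hours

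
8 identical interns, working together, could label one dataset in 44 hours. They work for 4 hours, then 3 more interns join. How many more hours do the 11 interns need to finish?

One intern does 1/352 of the job per hour.
After 4 hours with 8 interns, 1/11 is done (10/11 left).
With 11 interns the rate is 11/352 = 1/32, so the rest takes 10/11 ÷ 1/32 = 320/11 hours.

320/11 hours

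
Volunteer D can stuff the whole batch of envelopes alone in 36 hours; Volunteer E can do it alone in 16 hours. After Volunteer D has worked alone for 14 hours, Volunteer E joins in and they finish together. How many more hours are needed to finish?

88/13 hours

In 14 hours Volunteer D does 14/36 = 7/18 of the job, leaving 11/18.
Volunteer D and Volunteer E together work at 13/144 per hour, so finishing takes 11/18 ÷ 13/144 = 88/13 hours.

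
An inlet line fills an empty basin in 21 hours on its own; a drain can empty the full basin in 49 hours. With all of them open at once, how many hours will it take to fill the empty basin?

Net rate = 1/21 − 1/49 = (7 − 3)/147 = 4/147 per hour.
Filling time = 1 ÷ (4/147) = 147/4 hours.

147/4 hours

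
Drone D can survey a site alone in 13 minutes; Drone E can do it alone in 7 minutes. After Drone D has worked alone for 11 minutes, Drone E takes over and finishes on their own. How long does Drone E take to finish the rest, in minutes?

In 11 minutes Drone D does 11/13 of the job, leaving 2/13.
Drone E works at 1/7 per minute, so finishing takes 2/13 ÷ 1/7 = 14/13 minutes.

14/13 minutes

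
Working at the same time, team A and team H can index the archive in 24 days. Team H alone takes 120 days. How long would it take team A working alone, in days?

30 days

Combined rate is 1/24 per day.
Known contribution: 1/120 per day.
So team A's rate is 1/24 − 1/120 = 1/30, meaning 30 days alone.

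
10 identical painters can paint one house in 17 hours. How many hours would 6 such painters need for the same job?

Total work is 10·17 = 170 painter-hours.
With 6 painters: 170/6 = 85/3 hours.

85/3 hours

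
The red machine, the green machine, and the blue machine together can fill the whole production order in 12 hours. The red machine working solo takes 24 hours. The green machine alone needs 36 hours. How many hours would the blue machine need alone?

72 hours

Combined rate is 1/12 per hour.
Known contribution: 1/24 + 1/36 = (3 + 2)/72 = 5/72 per hour.
So the blue machine's rate is 1/12 − 5/72 = 1/72, meaning 72 hours alone.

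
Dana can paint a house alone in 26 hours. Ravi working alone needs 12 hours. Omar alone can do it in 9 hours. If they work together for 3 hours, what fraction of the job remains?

47/156

Combined rate: 1/26 + 1/12 + 1/9 = (18 + 39 + 52)/468 = 109/468 per hour.
In 3 hours they complete 3·109/468 = 109/156 of the job.
So 47/156 remains.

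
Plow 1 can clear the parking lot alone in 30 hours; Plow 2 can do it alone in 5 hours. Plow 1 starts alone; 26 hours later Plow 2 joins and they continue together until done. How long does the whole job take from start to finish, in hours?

In 26 hours Plow 1 does 26/30 = 13/15 of the job, leaving 2/15.
Plow 1 and Plow 2 together work at 7/30 per hour, so finishing takes 2/15 ÷ 7/30 = 4/7 hours.
Total time = 26 + 4/7 = 186/7 hours.

186/7 hours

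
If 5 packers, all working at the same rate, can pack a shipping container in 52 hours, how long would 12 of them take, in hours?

65/3 hours

Total work is 5·52 = 260 packer-hours.
With 12 packers: 260/12 = 65/3 hours.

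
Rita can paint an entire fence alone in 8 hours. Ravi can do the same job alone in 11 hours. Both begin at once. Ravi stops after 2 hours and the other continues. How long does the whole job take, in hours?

In the first 2 hours the combined rate is 19/88, so 19/44 of the job is done, leaving 25/44.
After Ravi leaves the rate is 1/8 per hour; the remaining 25/44 takes 50/11 hours.
Total = 2 + 50/11 = 72/11 hours.

72/11 hours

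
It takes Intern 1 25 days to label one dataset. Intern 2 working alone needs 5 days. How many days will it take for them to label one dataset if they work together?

25/6 days

With two workers the combined time is the product over the sum: 25·5/(25+5) = 125/30 = 25/6 days.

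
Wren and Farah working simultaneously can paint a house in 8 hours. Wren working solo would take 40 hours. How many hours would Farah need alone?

10 hours

Combined rate is 1/8 per hour.
Known contribution: 1/40 per hour.
So Farah's rate is 1/8 − 1/40 = 1/10, meaning 10 hours alone.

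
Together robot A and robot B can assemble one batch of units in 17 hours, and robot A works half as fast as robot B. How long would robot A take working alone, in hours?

51 hours

Let robot B's rate be r; then robot A's rate is (1/2)r, so together (1/2 + 1)r = (3/2)r = 1/17.
Thus r = 2/51 per hour.
Robot B alone: 51/2 hours; robot A alone: 51 hours.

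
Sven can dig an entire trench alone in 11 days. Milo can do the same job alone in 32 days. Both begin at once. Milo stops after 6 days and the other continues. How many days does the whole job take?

In the first 6 days the combined rate is 43/352, so 129/176 of the job is done, leaving 47/176.
After Milo leaves the rate is 1/11 per day; the remaining 47/176 takes 47/16 days.
Total = 6 + 47/16 = 143/16 days.

143/16 days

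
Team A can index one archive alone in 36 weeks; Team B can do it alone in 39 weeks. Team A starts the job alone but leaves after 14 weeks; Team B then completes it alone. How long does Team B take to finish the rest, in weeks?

In 14 weeks Team A does 14/36 = 7/18 of the job, leaving 11/18.
Team B works at 1/39 per week, so finishing takes 11/18 ÷ 1/39 = 143/6 weeks.

143/6 weeks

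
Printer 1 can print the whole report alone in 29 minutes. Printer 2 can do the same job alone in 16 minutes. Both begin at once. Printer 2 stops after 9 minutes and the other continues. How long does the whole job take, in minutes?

203/16 minutes

In the first 9 minutes the combined rate is 45/464, so 405/464 of the job is done, leaving 59/464.
After Printer 2 leaves the rate is 1/29 per minute; the remaining 59/464 takes 59/16 minutes.
Total = 9 + 59/16 = 203/16 minutes.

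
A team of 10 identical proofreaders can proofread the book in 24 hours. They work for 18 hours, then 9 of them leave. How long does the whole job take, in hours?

One proofreader does 1/240 of the job per hour.
After 18 hours with 10 proofreaders, 3/4 is done (1/4 left).
With 1 proofreader the rate is 1/240, so the rest takes 1/4 ÷ 1/240 = 60 hours.
Total = 18 + 60 = 78 hours.

78 hours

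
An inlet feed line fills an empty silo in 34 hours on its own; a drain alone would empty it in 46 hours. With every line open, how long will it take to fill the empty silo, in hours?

391/3 hours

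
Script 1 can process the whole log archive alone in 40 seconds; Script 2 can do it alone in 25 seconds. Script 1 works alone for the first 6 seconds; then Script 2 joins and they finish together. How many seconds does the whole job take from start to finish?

248/13 seconds

In 6 seconds Script 1 does 6/40 = 3/20 of the job, leaving 17/20.
Script 1 and Script 2 together work at 13/200 per second, so finishing takes 17/20 ÷ 13/200 = 170/13 seconds.
Total time = 6 + 170/13 = 248/13 seconds.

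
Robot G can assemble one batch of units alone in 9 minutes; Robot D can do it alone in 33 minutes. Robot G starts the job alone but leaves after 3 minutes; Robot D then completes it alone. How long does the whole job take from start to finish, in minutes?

In 3 minutes Robot G does 3/9 = 1/3 of the job, leaving 2/3.
Robot D works at 1/33 per minute, so finishing takes 2/3 ÷ 1/33 = 22 minutes.
Total time = 3 + 22 = 25 minutes.

25 minutes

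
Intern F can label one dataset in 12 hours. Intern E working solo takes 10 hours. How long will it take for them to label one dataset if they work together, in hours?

Combined rate: 1/12 + 1/10 = (5 + 6)/60 = 11/60 per hour.
Time = 1 ÷ (11/60) = 60/11 hours.

60/11 hours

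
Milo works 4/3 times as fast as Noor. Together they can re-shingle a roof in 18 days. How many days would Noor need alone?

Let Noor's rate be r; then Milo's rate is (4/3)r, so together (4/3 + 1)r = (7/3)r = 1/18.
Thus r = 1/42 per day.
Noor alone: 42 days; Milo alone: 63/2 days.

42 days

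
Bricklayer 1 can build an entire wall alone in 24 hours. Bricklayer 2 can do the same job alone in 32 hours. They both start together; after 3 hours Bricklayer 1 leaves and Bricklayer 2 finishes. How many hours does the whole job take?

28 hours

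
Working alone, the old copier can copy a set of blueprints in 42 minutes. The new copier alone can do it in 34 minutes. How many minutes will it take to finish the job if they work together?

With two workers the combined time is the product over the sum: 42·34/(42+34) = 1428/76 = 357/19 minutes.

357/19 minutes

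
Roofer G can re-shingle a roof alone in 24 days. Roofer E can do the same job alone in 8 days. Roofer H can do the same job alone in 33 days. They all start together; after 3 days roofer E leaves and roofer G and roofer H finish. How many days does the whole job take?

165/19 days

In the first 3 days the combined rate is 13/66, so 13/22 of the job is done, leaving 9/22.
After roofer E leaves the rate is 19/264 per day; the remaining 9/22 takes 108/19 days.
Total = 3 + 108/19 = 165/19 days.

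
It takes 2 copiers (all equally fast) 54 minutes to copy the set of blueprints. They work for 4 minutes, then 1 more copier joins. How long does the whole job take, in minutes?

112/3 minutes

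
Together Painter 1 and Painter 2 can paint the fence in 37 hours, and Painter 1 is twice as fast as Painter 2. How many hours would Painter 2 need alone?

111 hours

Let Painter 2's rate be r; then Painter 1's rate is 2r, so together (2 + 1)r = 3r = 1/37.
Thus r = 1/111 per hour.
Painter 2 alone: 111 hours; Painter 1 alone: 111/2 hours.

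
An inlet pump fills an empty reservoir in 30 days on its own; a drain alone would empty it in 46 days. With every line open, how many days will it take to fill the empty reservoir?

345/4 days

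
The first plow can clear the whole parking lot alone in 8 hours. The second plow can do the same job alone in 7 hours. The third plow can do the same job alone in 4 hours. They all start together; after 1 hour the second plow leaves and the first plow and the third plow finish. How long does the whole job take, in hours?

16/7 hours

In the first 1 hour the combined rate is 29/56, so 29/56 of the job is done, leaving 27/56.
After the second plow leaves the rate is 3/8 per hour; the remaining 27/56 takes 9/7 hours.
Total = 1 + 9/7 = 16/7 hours.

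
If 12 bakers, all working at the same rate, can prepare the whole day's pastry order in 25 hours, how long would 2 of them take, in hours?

Total work is 12·25 = 300 baker-hours.
With 2 bakers: 300/2 = 150 hours.

150 hours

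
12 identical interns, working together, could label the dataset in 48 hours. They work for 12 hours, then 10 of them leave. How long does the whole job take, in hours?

228 hours

One intern does 1/576 of the job per hour.
After 12 hours with 12 interns, 1/4 is done (3/4 left).
With 2 interns the rate is 2/576 = 1/288, so the rest takes 3/4 ÷ 1/288 = 216 hours.
Total = 12 + 216 = 228 hours.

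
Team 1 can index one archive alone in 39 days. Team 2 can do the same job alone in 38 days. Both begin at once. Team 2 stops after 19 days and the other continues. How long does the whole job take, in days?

39/2 days

In the first 19 days the combined rate is 77/1482, so 77/78 of the job is done, leaving 1/78.
After Team 2 leaves the rate is 1/39 per day; the remaining 1/78 takes 1/2 days.
Total = 19 + 1/2 = 39/2 days.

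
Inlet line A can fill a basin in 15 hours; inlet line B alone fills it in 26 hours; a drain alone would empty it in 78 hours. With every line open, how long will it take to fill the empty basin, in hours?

Net rate = 1/15 + 1/26 − 1/78 = (26 + 15 − 5)/390 = 36/390 = 6/65 per hour.
Filling time = 1 ÷ (6/65) = 65/6 hours.

65/6 hours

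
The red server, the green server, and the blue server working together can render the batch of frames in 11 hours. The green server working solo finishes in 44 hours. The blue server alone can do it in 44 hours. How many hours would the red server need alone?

22 hours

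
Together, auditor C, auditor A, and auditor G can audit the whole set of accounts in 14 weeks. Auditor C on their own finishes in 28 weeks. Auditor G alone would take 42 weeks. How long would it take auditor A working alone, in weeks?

84 weeks

Combined rate is 1/14 per week.
Known contribution: 1/28 + 1/42 = (3 + 2)/84 = 5/84 per week.
So auditor A's rate is 1/14 − 5/84 = 1/84, meaning 84 weeks alone.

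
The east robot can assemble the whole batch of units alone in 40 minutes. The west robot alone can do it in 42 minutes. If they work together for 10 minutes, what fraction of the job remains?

43/84

Combined rate: 1/40 + 1/42 = (21 + 20)/840 = 41/840 per minute.
In 10 minutes they complete 10·41/840 = 41/84 of the job.
So 43/84 remains.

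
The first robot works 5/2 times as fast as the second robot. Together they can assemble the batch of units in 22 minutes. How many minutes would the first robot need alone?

154/5 minutes

Let the second robot's rate be r; then the first robot's rate is (5/2)r, so together (5/2 + 1)r = (7/2)r = 1/22.
Thus r = 1/77 per minute.
The second robot alone: 77 minutes; the first robot alone: 154/5 minutes.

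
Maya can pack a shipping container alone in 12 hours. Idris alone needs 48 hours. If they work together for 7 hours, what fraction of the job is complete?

35/48

Combined rate: 1/12 + 1/48 = (4 + 1)/48 = 5/48 per hour.
In 7 hours they complete 7·5/48 = 35/48 of the job.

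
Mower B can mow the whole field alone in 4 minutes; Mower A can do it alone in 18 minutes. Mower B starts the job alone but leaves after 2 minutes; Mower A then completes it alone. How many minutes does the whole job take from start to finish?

In 2 minutes Mower B does 2/4 = 1/2 of the job, leaving 1/2.
Mower A works at 1/18 per minute, so finishing takes 1/2 ÷ 1/18 = 9 minutes.
Total time = 2 + 9 = 11 minutes.

11 minutes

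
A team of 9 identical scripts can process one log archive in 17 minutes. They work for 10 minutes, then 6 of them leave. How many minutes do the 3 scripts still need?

21 minutes

One script does 1/153 of the job per minute.
After 10 minutes with 9 scripts, 10/17 is done (7/17 left).
With 3 scripts the rate is 3/153 = 1/51, so the rest takes 7/17 ÷ 1/51 = 21 minutes.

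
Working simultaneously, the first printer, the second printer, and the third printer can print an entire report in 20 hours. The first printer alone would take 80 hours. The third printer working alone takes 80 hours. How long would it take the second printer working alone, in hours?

Combined rate is 1/20 per hour.
Known contribution: 1/80 + 1/80 = (1 + 1)/80 = 2/80 = 1/40 per hour.
So the second printer's rate is 1/20 − 1/40 = 1/40, meaning 40 hours alone.

40 hours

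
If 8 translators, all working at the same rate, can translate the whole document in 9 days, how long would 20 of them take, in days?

18/5 days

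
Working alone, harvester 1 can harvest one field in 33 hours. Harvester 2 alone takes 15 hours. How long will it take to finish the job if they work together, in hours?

165/16 hours

With two workers the combined time is the product over the sum: 33·15/(33+15) = 495/48 = 165/16 hours.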